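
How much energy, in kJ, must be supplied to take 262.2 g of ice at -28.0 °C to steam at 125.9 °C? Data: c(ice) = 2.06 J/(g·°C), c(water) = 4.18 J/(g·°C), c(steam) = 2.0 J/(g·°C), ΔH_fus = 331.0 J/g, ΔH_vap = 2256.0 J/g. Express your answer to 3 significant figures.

q1 (heat ice -28.0→0.0 °C): 262.2 × 2.06 × 28.0 = 15124 J
q2 (melt at 0 °C): 262.2 × 331.0 = 86788 J
q3 (heat water 0.0→100.0 °C): 262.2 × 4.18 × 100.0 = 109600 J
q4 (vaporize at 100 °C): 262.2 × 2256.0 = 591523 J
q5 (heat steam 100.0→125.9 °C): 262.2 × 2.0 × 25.9 = 13582 J
Total: 15124 + 86788 + 109600 + 591523 + 13582 = 816617 J = 817 kJ

q = 817 kJ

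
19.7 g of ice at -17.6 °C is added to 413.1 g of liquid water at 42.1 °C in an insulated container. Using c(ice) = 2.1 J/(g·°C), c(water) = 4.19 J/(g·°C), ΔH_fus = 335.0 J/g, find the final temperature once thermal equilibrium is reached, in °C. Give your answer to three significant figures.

T_f = 36.1 °C

Heat to bring ice to 0 °C and melt it: q₁ = 19.7×2.1×17.6 + 19.7×335.0 = 7327.6 J
Heat the water can supply cooling to 0 °C: 413.1×4.19×42.1 = 72870.4 J > q₁, so all ice melts.
Energy balance: 413.1×4.19×(42.1 − T) = 7327.6 + 19.7×4.19×(T − 0)
1730.889(42.1 − T) = 7327.6 + 82.543 T
72870.4 − 7327.6 = 1813.432 T
T = 65542.8 / 1813.432 = 36.14 °C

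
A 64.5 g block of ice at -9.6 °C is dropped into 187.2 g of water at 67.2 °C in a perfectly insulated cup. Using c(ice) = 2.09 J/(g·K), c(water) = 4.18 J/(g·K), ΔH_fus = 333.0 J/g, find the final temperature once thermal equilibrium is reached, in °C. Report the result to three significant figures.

Heat to bring ice to 0 °C and melt it: q₁ = 64.5×2.09×9.6 + 64.5×333.0 = 22773 J
Heat the water can supply cooling to 0 °C: 187.2×4.18×67.2 = 52583.7 J > q₁, so all ice melts.
Energy balance: 187.2×4.18×(67.2 − T) = 22773 + 64.5×4.18×(T − 0)
782.496(67.2 − T) = 22773 + 269.61 T
52583.7 − 22773 = 1052.106 T
T = 29810.7 / 1052.106 = 28.33 °C

T_f = 28.3 °C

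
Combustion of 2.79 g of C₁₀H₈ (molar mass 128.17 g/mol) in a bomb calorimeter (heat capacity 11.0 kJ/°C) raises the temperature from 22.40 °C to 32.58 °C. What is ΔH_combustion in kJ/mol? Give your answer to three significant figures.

ΔT = 32.58 − 22.40 = 10.18 °C
q_cal = C_cal × ΔT = 11.0 × 10.18 = 111.98 kJ
n = 2.79 / 128.17 = 0.02177 mol
q_rxn = −q_cal = -111.98 kJ
ΔH = -111.98 / 0.02177 = -5144 kJ/mol

ΔH = -5140 kJ/mol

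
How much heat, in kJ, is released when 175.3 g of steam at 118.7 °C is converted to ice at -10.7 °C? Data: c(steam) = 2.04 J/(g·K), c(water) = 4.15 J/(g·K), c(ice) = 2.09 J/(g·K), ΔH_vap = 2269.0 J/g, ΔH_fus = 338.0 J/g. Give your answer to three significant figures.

q = 540 kJ

q1 (cool steam 118.7→100 °C): 175.3 × 2.04 × 18.7 = 6687 J
q2 (condense at 100 °C): 175.3 × 2269.0 = 397756 J
q3 (cool water 100→0 °C): 175.3 × 4.15 × 100.0 = 72750 J
q4 (freeze at 0 °C): 175.3 × 338.0 = 59251 J
q5 (cool ice 0→-10.7 °C): 175.3 × 2.09 × 10.7 = 3920 J
Total: 6687 + 397756 + 72750 + 59251 + 3920 = 540364 J = 540 kJ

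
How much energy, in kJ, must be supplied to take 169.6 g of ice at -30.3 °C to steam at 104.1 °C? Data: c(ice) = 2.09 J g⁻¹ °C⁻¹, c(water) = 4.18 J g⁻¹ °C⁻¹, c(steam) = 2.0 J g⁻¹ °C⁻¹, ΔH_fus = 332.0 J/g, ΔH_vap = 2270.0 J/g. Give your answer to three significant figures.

q = 524 kJ

q1 (heat ice -30.3→0.0 °C): 169.6 × 2.09 × 30.3 = 10740 J
q2 (melt at 0 °C): 169.6 × 332.0 = 56307 J
q3 (heat water 0.0→100.0 °C): 169.6 × 4.18 × 100.0 = 70893 J
q4 (vaporize at 100 °C): 169.6 × 2270.0 = 384992 J
q5 (heat steam 100.0→104.1 °C): 169.6 × 2.0 × 4.1 = 1391 J
Total: 10740 + 56307 + 70893 + 384992 + 1391 = 524323 J = 524 kJ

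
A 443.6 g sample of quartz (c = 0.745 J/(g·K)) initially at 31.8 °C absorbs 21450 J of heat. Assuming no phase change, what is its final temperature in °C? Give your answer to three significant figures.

ΔT = q / (m c) = 21450 / (443.6 × 0.745) = 64.91 °C
T_f = 31.8 + 64.91 = 96.71 °C

T_f = 96.7 °C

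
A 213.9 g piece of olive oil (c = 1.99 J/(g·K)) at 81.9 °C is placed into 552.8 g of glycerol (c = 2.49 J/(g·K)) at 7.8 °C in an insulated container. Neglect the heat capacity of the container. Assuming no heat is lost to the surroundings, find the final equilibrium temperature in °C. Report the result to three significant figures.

T_f = 25.3 °C

Heat lost by olive oil = heat gained by glycerol.
(213.9)(1.99)(81.9 − T) = (552.8)(2.49)(T − 7.8)
425.661 (81.9 − T) = 1376.472 (T − 7.8)
34862 − 425.661 T = 1376.472 T − 10736
45598 = 1802.133 T
T = 25.30 °C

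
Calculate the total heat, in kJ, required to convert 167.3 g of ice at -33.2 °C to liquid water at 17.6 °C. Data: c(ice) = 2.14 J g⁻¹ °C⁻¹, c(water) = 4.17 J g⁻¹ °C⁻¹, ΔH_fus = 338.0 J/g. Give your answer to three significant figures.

q1 (heat ice -33.2→0.0 °C): 167.3 × 2.14 × 33.2 = 11886 J
q2 (melt at 0 °C): 167.3 × 338.0 = 56547 J
q3 (heat water 0.0→17.6 °C): 167.3 × 4.17 × 17.6 = 12278 J
Total: 11886 + 56547 + 12278 = 80711 J = 80.7 kJ

q = 80.7 kJ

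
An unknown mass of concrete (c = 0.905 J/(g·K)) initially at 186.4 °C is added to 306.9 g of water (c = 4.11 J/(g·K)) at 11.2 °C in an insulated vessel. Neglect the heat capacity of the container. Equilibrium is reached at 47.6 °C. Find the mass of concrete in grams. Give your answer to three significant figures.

q_gained = (306.9 × 4.11) × (47.6 − 11.2) = 45913 J
q_lost = m × 0.905 × (186.4 − 47.6) = 125.614 m
m = 45913 / 125.614 = 366 g

m = 366 g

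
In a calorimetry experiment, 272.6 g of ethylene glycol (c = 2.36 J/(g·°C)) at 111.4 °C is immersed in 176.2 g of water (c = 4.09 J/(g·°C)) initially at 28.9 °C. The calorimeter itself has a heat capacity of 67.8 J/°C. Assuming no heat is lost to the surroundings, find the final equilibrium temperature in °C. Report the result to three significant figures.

T_f = 66.0 °C

Heat lost by ethylene glycol = heat gained by water + calorimeter.
(272.6)(2.36)(111.4 − T) = [(176.2)(4.09) + 67.8](T − 28.9)
643.336 (111.4 − T) = 788.458 (T − 28.9)
71668 − 643.336 T = 788.458 T − 22786
94454 = 1431.794 T
T = 65.97 °C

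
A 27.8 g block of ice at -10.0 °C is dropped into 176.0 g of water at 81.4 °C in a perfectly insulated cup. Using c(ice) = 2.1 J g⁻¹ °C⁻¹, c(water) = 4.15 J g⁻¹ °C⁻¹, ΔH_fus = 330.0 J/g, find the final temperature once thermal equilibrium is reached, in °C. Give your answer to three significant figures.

Heat to bring ice to 0 °C and melt it: q₁ = 27.8×2.1×10.0 + 27.8×330.0 = 9757.8 J
Heat the water can supply cooling to 0 °C: 176.0×4.15×81.4 = 59454.6 J > q₁, so all ice melts.
Energy balance: 176.0×4.15×(81.4 − T) = 9757.8 + 27.8×4.15×(T − 0)
730.4(81.4 − T) = 9757.8 + 115.37 T
59454.6 − 9757.8 = 845.77 T
T = 49696.8 / 845.77 = 58.76 °C

T_f = 58.8 °C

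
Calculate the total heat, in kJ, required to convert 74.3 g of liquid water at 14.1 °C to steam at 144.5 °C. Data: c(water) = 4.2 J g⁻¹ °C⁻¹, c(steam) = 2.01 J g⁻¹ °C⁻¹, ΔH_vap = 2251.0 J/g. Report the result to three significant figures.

q = 201 kJ

q1 (heat water 14.1→100.0 °C): 74.3 × 4.2 × 85.9 = 26806 J
q2 (vaporize at 100 °C): 74.3 × 2251.0 = 167249 J
q3 (heat steam 100.0→144.5 °C): 74.3 × 2.01 × 44.5 = 6646 J
Total: 26806 + 167249 + 6646 = 200701 J = 201 kJ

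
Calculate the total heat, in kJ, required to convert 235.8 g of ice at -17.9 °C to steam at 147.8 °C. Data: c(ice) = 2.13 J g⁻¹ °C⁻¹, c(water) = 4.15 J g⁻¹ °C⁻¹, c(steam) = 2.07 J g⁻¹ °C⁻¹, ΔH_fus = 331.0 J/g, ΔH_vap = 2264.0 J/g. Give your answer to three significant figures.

q = 742 kJ

q1 (heat ice -17.9→0.0 °C): 235.8 × 2.13 × 17.9 = 8990 J
q2 (melt at 0 °C): 235.8 × 331.0 = 78050 J
q3 (heat water 0.0→100.0 °C): 235.8 × 4.15 × 100.0 = 97857 J
q4 (vaporize at 100 °C): 235.8 × 2264.0 = 533851 J
q5 (heat steam 100.0→147.8 °C): 235.8 × 2.07 × 47.8 = 23331 J
Total: 8990 + 78050 + 97857 + 533851 + 23331 = 742079 J = 742 kJ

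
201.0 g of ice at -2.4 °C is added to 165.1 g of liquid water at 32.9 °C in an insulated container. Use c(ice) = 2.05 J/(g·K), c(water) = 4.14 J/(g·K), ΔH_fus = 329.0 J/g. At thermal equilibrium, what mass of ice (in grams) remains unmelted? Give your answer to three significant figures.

m_ice remaining = 136 g

Heat to warm all ice to 0 °C: 201.0×2.05×2.4 = 988.92 J
Heat released by water cooling to 0 °C: 165.1×4.14×32.9 = 22488 J
22488 J < 988.92 + 201.0×329.0 = 67117.92 J, so not all ice melts; final T = 0 °C.
Heat left for melting: 22488 − 988.92 = 21499.08 J
Mass melted = 21499.08 / 329.0 = 65.35 g
Ice remaining = 201.0 − 65.35 = 135.65 g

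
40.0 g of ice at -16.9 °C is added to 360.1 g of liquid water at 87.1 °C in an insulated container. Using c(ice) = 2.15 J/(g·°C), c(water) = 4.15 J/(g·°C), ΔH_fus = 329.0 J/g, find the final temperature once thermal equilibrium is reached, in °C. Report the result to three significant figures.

T_f = 69.6 °C

Heat to bring ice to 0 °C and melt it: q₁ = 40.0×2.15×16.9 + 40.0×329.0 = 14613 J
Heat the water can supply cooling to 0 °C: 360.1×4.15×87.1 = 130164 J > q₁, so all ice melts.
Energy balance: 360.1×4.15×(87.1 − T) = 14613 + 40.0×4.15×(T − 0)
1494.415(87.1 − T) = 14613 + 166 T
130164 − 14613 = 1660.415 T
T = 115551 / 1660.415 = 69.59 °C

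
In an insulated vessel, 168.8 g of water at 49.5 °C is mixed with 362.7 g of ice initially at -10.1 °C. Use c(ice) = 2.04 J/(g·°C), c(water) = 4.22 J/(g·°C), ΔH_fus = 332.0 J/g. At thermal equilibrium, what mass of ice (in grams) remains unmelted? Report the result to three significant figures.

m_ice remaining = 279 g

Heat to warm all ice to 0 °C: 362.7×2.04×10.1 = 7473.1 J
Heat released by water cooling to 0 °C: 168.8×4.22×49.5 = 35261 J
35261 J < 7473.1 + 362.7×332.0 = 127889.5 J, so not all ice melts; final T = 0 °C.
Heat left for melting: 35261 − 7473.1 = 27787.9 J
Mass melted = 27787.9 / 332.0 = 83.70 g
Ice remaining = 362.7 − 83.70 = 279.00 g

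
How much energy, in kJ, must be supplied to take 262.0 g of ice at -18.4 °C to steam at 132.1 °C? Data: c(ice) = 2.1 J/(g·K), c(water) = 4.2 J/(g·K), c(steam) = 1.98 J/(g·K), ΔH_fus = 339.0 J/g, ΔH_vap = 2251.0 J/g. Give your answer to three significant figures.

q1 (heat ice -18.4→0.0 °C): 262.0 × 2.1 × 18.4 = 10124 J
q2 (melt at 0 °C): 262.0 × 339.0 = 88818 J
q3 (heat water 0.0→100.0 °C): 262.0 × 4.2 × 100.0 = 110040 J
q4 (vaporize at 100 °C): 262.0 × 2251.0 = 589762 J
q5 (heat steam 100.0→132.1 °C): 262.0 × 1.98 × 32.1 = 16652 J
Total: 10124 + 88818 + 110040 + 589762 + 16652 = 815396 J = 815 kJ

q = 815 kJ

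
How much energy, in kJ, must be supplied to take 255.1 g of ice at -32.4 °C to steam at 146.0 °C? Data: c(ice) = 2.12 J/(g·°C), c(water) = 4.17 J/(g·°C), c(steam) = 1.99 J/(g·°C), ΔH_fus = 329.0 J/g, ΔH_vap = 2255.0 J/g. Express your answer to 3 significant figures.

q1 (heat ice -32.4→0.0 °C): 255.1 × 2.12 × 32.4 = 17522 J
q2 (melt at 0 °C): 255.1 × 329.0 = 83928 J
q3 (heat water 0.0→100.0 °C): 255.1 × 4.17 × 100.0 = 106377 J
q4 (vaporize at 100 °C): 255.1 × 2255.0 = 575251 J
q5 (heat steam 100.0→146.0 °C): 255.1 × 1.99 × 46.0 = 23352 J
Total: 17522 + 83928 + 106377 + 575251 + 23352 = 806430 J = 806 kJ

q = 806 kJ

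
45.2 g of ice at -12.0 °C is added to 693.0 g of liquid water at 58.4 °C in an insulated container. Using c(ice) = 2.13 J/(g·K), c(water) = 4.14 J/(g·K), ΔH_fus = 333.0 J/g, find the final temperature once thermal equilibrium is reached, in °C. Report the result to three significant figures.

Heat to bring ice to 0 °C and melt it: q₁ = 45.2×2.13×12.0 + 45.2×333.0 = 16207 J
Heat the water can supply cooling to 0 °C: 693.0×4.14×58.4 = 167551 J > q₁, so all ice melts.
Energy balance: 693.0×4.14×(58.4 − T) = 16207 + 45.2×4.14×(T − 0)
2869.02(58.4 − T) = 16207 + 187.128 T
167551 − 16207 = 3056.148 T
T = 151344 / 3056.148 = 49.52 °C

T_f = 49.5 °C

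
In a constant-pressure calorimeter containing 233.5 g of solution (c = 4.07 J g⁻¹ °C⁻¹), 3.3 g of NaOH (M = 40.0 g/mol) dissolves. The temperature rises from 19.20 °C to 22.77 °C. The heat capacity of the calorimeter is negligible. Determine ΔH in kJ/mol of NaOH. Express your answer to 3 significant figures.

ΔH = -41.1 kJ/mol

|ΔT| = |22.77 − 19.20| = 3.57 °C
|q_surr| = (233.5 × 4.07) × 3.57 = 950.345 × 3.57 = 3393 J
n(NaOH) = 3.3 / 40.0 = 0.08250 mol
Temperature rose, so q_rxn = −|q_surr| = -3.393 kJ
ΔH = q_rxn / n = -41.13 kJ/mol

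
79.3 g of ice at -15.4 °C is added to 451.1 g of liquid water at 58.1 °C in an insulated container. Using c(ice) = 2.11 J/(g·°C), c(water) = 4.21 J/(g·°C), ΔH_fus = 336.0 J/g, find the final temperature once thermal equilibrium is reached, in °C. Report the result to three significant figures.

T_f = 36.3 °C

Heat to bring ice to 0 °C and melt it: q₁ = 79.3×2.11×15.4 + 79.3×336.0 = 29222 J
Heat the water can supply cooling to 0 °C: 451.1×4.21×58.1 = 110340 J > q₁, so all ice melts.
Energy balance: 451.1×4.21×(58.1 − T) = 29222 + 79.3×4.21×(T − 0)
1899.131(58.1 − T) = 29222 + 333.853 T
110340 − 29222 = 2232.984 T
T = 81118 / 2232.984 = 36.33 °C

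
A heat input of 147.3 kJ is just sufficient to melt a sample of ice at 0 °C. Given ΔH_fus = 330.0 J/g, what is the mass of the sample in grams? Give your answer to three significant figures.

m = q / ΔH_fus = 147300 J / 330.0 J/g = 446 g

m = 446 g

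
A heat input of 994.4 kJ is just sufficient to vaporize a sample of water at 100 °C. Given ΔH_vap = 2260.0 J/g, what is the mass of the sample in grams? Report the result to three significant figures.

m = 440 g

m = q / ΔH_vap = 994400 J / 2260.0 J/g = 440 g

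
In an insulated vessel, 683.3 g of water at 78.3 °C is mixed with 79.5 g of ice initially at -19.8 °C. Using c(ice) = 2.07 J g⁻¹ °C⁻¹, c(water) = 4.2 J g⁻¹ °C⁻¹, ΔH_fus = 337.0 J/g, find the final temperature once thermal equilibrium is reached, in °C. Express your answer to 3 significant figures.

Heat to bring ice to 0 °C and melt it: q₁ = 79.5×2.07×19.8 + 79.5×337.0 = 30050 J
Heat the water can supply cooling to 0 °C: 683.3×4.2×78.3 = 224710 J > q₁, so all ice melts.
Energy balance: 683.3×4.2×(78.3 − T) = 30050 + 79.5×4.2×(T − 0)
2869.86(78.3 − T) = 30050 + 333.9 T
224710 − 30050 = 3203.76 T
T = 194660 / 3203.76 = 60.76 °C

T_f = 60.8 °C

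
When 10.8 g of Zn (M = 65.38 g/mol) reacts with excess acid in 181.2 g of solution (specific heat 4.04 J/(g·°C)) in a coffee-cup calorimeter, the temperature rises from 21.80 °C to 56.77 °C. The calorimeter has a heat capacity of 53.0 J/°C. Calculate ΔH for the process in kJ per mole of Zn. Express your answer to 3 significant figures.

ΔH = -166 kJ/mol

|ΔT| = |56.77 − 21.80| = 34.97 °C
|q_surr| = (181.2 × 4.04 + 53.0) × 34.97 = 785.048 × 34.97 = 27450 J
n(Zn) = 10.8 / 65.38 = 0.1652 mol
Temperature rose, so q_rxn = −|q_surr| = -27.45 kJ
ΔH = q_rxn / n = -166.2 kJ/mol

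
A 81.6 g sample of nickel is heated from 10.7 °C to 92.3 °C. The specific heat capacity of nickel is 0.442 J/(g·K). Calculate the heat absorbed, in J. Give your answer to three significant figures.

q = m c ΔT = 81.6 × 0.442 × (92.3 − 10.7)
q = 81.6 × 0.442 × 81.6 = 2943 J

q = 2940 J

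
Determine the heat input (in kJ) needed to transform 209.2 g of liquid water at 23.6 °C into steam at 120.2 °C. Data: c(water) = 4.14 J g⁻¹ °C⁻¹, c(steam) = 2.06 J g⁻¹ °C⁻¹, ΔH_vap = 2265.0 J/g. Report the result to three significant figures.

q = 549 kJ

q1 (heat water 23.6→100.0 °C): 209.2 × 4.14 × 76.4 = 66169 J
q2 (vaporize at 100 °C): 209.2 × 2265.0 = 473838 J
q3 (heat steam 100.0→120.2 °C): 209.2 × 2.06 × 20.2 = 8705 J
Total: 66169 + 473838 + 8705 = 548712 J = 549 kJ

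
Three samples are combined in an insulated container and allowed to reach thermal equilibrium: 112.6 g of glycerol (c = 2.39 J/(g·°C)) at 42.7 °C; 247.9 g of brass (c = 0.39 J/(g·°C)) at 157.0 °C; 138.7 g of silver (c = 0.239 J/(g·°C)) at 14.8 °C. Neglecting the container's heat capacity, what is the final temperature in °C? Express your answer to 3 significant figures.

T_f = 68.1 °C

Σ mᵢcᵢ(T − Tᵢ) = 0  ⇒  T = Σ mᵢcᵢTᵢ / Σ mᵢcᵢ
Σ mᵢcᵢ = 112.6×2.39 + 247.9×0.39 + 138.7×0.239 = 398.9443
Σ mᵢcᵢTᵢ = 269.114×42.7 + 96.681×157.0 + 33.1493×14.8 = 27161
T = 27161 / 398.9443 = 68.08 °C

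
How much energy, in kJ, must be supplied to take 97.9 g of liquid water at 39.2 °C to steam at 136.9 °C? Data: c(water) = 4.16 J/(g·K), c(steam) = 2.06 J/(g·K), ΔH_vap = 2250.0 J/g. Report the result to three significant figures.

q = 252 kJ

q1 (heat water 39.2→100.0 °C): 97.9 × 4.16 × 60.8 = 24762 J
q2 (vaporize at 100 °C): 97.9 × 2250.0 = 220275 J
q3 (heat steam 100.0→136.9 °C): 97.9 × 2.06 × 36.9 = 7442 J
Total: 24762 + 220275 + 7442 = 252479 J = 252 kJ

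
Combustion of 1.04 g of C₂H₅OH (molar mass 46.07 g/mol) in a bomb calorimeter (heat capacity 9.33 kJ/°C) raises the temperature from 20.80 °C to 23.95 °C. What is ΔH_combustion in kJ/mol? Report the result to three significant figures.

ΔT = 23.95 − 20.80 = 3.15 °C
q_cal = C_cal × ΔT = 9.33 × 3.15 = 29.3895 kJ
n = 1.04 / 46.07 = 0.02257 mol
q_rxn = −q_cal = -29.3895 kJ
ΔH = -29.3895 / 0.02257 = -1302 kJ/mol

ΔH = -1300 kJ/mol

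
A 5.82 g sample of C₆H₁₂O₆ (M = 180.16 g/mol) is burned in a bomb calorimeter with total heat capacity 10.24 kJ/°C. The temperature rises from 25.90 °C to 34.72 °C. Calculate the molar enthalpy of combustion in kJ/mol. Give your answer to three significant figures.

ΔT = 34.72 − 25.90 = 8.82 °C
q_cal = C_cal × ΔT = 10.24 × 8.82 = 90.3168 kJ
n = 5.82 / 180.16 = 0.03230 mol
q_rxn = −q_cal = -90.3168 kJ
ΔH = -90.3168 / 0.03230 = -2796 kJ/mol

ΔH = -2800 kJ/mol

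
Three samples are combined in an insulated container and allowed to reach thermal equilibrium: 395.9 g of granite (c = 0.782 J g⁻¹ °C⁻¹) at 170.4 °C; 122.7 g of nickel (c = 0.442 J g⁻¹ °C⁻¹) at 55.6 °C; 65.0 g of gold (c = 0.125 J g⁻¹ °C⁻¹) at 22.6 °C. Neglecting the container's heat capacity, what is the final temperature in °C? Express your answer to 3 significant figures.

Σ mᵢcᵢ(T − Tᵢ) = 0  ⇒  T = Σ mᵢcᵢTᵢ / Σ mᵢcᵢ
Σ mᵢcᵢ = 395.9×0.782 + 122.7×0.442 + 65.0×0.125 = 371.9522
Σ mᵢcᵢTᵢ = 309.5938×170.4 + 54.2334×55.6 + 8.125×22.6 = 55954
T = 55954 / 371.9522 = 150.4 °C

T_f = 150 °C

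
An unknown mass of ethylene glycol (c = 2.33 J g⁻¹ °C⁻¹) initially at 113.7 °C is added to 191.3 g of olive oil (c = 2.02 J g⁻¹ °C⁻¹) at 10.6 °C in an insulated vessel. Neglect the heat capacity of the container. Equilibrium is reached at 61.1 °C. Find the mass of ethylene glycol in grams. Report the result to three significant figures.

q_gained = (191.3 × 2.02) × (61.1 − 10.6) = 19510 J
q_lost = m × 2.33 × (113.7 − 61.1) = 122.558 m
m = 19510 / 122.558 = 159 g

m = 159 g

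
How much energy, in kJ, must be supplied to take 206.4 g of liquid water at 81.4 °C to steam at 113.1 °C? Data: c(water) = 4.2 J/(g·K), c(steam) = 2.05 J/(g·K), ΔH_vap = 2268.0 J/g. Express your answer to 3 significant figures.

q1 (heat water 81.4→100.0 °C): 206.4 × 4.2 × 18.6 = 16124 J
q2 (vaporize at 100 °C): 206.4 × 2268.0 = 468115 J
q3 (heat steam 100.0→113.1 °C): 206.4 × 2.05 × 13.1 = 5543 J
Total: 16124 + 468115 + 5543 = 489782 J = 490 kJ

q = 490 kJ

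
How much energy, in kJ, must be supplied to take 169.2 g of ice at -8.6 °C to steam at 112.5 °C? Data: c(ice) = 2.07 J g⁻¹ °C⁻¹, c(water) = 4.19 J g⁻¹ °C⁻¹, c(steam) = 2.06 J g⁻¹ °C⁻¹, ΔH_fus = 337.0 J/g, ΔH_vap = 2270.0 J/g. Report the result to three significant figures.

q1 (heat ice -8.6→0.0 °C): 169.2 × 2.07 × 8.6 = 3012 J
q2 (melt at 0 °C): 169.2 × 337.0 = 57020 J
q3 (heat water 0.0→100.0 °C): 169.2 × 4.19 × 100.0 = 70895 J
q4 (vaporize at 100 °C): 169.2 × 2270.0 = 384084 J
q5 (heat steam 100.0→112.5 °C): 169.2 × 2.06 × 12.5 = 4357 J
Total: 3012 + 57020 + 70895 + 384084 + 4357 = 519368 J = 519 kJ

q = 519 kJ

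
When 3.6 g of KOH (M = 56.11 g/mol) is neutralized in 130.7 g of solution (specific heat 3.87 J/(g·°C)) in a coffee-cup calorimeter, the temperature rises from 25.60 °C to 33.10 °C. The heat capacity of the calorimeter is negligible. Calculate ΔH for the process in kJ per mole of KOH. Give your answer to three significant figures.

|ΔT| = |33.10 − 25.60| = 7.50 °C
|q_surr| = (130.7 × 3.87) × 7.50 = 505.809 × 7.50 = 3794 J
n(KOH) = 3.6 / 56.11 = 0.06416 mol
Temperature rose, so q_rxn = −|q_surr| = -3.794 kJ
ΔH = q_rxn / n = -59.13 kJ/mol

ΔH = -59.1 kJ/mol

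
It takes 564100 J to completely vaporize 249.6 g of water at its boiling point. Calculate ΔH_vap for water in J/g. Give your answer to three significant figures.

ΔH_vap = 2260 J/g

ΔH_vap = q / m = 564100 / 249.6 = 2260 J/g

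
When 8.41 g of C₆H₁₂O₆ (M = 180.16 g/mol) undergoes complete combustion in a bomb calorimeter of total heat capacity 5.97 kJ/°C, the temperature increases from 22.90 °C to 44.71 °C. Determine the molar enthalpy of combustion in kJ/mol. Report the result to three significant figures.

ΔT = 44.71 − 22.90 = 21.81 °C
q_cal = C_cal × ΔT = 5.97 × 21.81 = 130.2057 kJ
n = 8.41 / 180.16 = 0.04668 mol
q_rxn = −q_cal = -130.2057 kJ
ΔH = -130.2057 / 0.04668 = -2789 kJ/mol

ΔH = -2790 kJ/mol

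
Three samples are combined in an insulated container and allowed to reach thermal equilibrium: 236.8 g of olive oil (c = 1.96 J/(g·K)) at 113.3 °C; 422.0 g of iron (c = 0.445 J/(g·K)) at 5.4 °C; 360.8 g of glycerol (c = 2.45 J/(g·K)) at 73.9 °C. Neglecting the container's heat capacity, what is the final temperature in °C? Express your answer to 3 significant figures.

Σ mᵢcᵢ(T − Tᵢ) = 0  ⇒  T = Σ mᵢcᵢTᵢ / Σ mᵢcᵢ
Σ mᵢcᵢ = 236.8×1.96 + 422.0×0.445 + 360.8×2.45 = 1535.878
Σ mᵢcᵢTᵢ = 464.128×113.3 + 187.79×5.4 + 883.96×73.9 = 118920
T = 118920 / 1535.878 = 77.43 °C

T_f = 77.4 °C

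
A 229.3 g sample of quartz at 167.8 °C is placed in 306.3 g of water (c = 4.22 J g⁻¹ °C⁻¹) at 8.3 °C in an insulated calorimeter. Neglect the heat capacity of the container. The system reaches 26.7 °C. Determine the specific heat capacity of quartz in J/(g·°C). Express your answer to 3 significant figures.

q_gained = (306.3 × 4.22) × (26.7 − 8.3) = 23780 J
q_lost = 229.3 × c × (167.8 − 26.7) = 32354.23 c
Set equal: c = 23780 / 32354.23 = 0.735 J/(g·°C)

c = 0.735 J/(g·°C)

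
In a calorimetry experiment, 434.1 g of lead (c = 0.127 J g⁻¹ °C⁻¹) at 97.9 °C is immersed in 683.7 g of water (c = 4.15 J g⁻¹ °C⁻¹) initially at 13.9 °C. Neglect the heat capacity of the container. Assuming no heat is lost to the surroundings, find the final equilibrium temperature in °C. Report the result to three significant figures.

Heat lost by lead = heat gained by water.
(434.1)(0.127)(97.9 − T) = (683.7)(4.15)(T − 13.9)
55.1307 (97.9 − T) = 2837.355 (T − 13.9)
5397.3 − 55.1307 T = 2837.355 T − 39439
44836.3 = 2892.4857 T
T = 15.50 °C

T_f = 15.5 °C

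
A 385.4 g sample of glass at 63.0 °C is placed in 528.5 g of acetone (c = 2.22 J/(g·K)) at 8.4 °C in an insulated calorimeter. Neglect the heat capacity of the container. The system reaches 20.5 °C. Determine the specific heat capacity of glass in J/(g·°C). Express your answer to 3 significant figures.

q_gained = (528.5 × 2.22) × (20.5 − 8.4) = 14200 J
q_lost = 385.4 × c × (63.0 − 20.5) = 16379.5 c
Set equal: c = 14200 / 16379.5 = 0.867 J/(g·°C)

c = 0.867 J/(g·°C)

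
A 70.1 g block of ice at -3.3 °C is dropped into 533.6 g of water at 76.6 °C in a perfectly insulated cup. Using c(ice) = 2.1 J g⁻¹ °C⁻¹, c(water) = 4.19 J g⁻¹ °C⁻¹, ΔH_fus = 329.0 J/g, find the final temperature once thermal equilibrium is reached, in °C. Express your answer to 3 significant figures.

Heat to bring ice to 0 °C and melt it: q₁ = 70.1×2.1×3.3 + 70.1×329.0 = 23549 J
Heat the water can supply cooling to 0 °C: 533.6×4.19×76.6 = 171261 J > q₁, so all ice melts.
Energy balance: 533.6×4.19×(76.6 − T) = 23549 + 70.1×4.19×(T − 0)
2235.784(76.6 − T) = 23549 + 293.719 T
171261 − 23549 = 2529.503 T
T = 147712 / 2529.503 = 58.40 °C

T_f = 58.4 °C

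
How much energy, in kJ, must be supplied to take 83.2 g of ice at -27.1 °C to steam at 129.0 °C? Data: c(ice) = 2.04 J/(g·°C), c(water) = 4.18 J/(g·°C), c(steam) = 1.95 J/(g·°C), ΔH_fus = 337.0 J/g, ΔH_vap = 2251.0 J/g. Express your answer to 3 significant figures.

q = 259 kJ

q1 (heat ice -27.1→0.0 °C): 83.2 × 2.04 × 27.1 = 4600 J
q2 (melt at 0 °C): 83.2 × 337.0 = 28038 J
q3 (heat water 0.0→100.0 °C): 83.2 × 4.18 × 100.0 = 34778 J
q4 (vaporize at 100 °C): 83.2 × 2251.0 = 187283 J
q5 (heat steam 100.0→129.0 °C): 83.2 × 1.95 × 29.0 = 4705 J
Total: 4600 + 28038 + 34778 + 187283 + 4705 = 259404 J = 259 kJ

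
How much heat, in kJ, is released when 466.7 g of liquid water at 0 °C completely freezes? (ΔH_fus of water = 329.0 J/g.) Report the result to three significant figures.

q = m × ΔH_fus = 466.7 × 329.0 = 153500 J = 154 kJ

q = 154 kJ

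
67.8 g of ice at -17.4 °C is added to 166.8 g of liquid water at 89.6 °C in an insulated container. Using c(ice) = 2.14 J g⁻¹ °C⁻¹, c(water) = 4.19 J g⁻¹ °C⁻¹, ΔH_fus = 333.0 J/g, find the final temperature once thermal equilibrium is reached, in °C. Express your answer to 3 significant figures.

T_f = 38.2 °C

Heat to bring ice to 0 °C and melt it: q₁ = 67.8×2.14×17.4 + 67.8×333.0 = 25102 J
Heat the water can supply cooling to 0 °C: 166.8×4.19×89.6 = 62620.7 J > q₁, so all ice melts.
Energy balance: 166.8×4.19×(89.6 − T) = 25102 + 67.8×4.19×(T − 0)
698.892(89.6 − T) = 25102 + 284.082 T
62620.7 − 25102 = 982.974 T
T = 37518.7 / 982.974 = 38.17 °C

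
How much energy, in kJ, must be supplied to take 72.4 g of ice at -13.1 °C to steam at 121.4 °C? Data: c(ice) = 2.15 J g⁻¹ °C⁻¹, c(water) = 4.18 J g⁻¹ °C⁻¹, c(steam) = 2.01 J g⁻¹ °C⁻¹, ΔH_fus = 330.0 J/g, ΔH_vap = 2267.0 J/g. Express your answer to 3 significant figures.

q = 223 kJ

q1 (heat ice -13.1→0.0 °C): 72.4 × 2.15 × 13.1 = 2039 J
q2 (melt at 0 °C): 72.4 × 330.0 = 23892 J
q3 (heat water 0.0→100.0 °C): 72.4 × 4.18 × 100.0 = 30263 J
q4 (vaporize at 100 °C): 72.4 × 2267.0 = 164131 J
q5 (heat steam 100.0→121.4 °C): 72.4 × 2.01 × 21.4 = 3114 J
Total: 2039 + 23892 + 30263 + 164131 + 3114 = 223439 J = 223 kJ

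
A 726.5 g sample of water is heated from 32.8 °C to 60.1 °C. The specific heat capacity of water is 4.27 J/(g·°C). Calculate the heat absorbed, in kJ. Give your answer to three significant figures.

q = m c ΔT = 726.5 × 4.27 × (60.1 − 32.8)
q = 726.5 × 4.27 × 27.3 = 84690 J = 84.7 kJ

q = 84.7 kJ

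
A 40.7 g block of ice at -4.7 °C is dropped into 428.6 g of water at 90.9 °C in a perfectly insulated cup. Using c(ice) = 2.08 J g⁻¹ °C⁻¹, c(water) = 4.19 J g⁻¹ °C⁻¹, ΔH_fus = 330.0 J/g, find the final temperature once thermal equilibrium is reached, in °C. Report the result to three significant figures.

Heat to bring ice to 0 °C and melt it: q₁ = 40.7×2.08×4.7 + 40.7×330.0 = 13829 J
Heat the water can supply cooling to 0 °C: 428.6×4.19×90.9 = 163241 J > q₁, so all ice melts.
Energy balance: 428.6×4.19×(90.9 − T) = 13829 + 40.7×4.19×(T − 0)
1795.834(90.9 − T) = 13829 + 170.533 T
163241 − 13829 = 1966.367 T
T = 149412 / 1966.367 = 75.98 °C

T_f = 76.0 °C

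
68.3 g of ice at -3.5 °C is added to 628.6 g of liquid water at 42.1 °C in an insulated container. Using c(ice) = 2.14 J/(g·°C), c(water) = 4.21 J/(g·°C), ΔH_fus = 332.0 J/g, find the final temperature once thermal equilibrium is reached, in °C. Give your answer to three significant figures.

Heat to bring ice to 0 °C and melt it: q₁ = 68.3×2.14×3.5 + 68.3×332.0 = 23187 J
Heat the water can supply cooling to 0 °C: 628.6×4.21×42.1 = 111414 J > q₁, so all ice melts.
Energy balance: 628.6×4.21×(42.1 − T) = 23187 + 68.3×4.21×(T − 0)
2646.406(42.1 − T) = 23187 + 287.543 T
111414 − 23187 = 2933.949 T
T = 88227 / 2933.949 = 30.07 °C

T_f = 30.1 °C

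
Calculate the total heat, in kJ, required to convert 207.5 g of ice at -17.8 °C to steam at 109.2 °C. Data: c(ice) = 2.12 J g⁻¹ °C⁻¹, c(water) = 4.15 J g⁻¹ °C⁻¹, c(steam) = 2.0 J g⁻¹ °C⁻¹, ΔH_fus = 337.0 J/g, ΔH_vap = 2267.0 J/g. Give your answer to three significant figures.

q1 (heat ice -17.8→0.0 °C): 207.5 × 2.12 × 17.8 = 7830 J
q2 (melt at 0 °C): 207.5 × 337.0 = 69928 J
q3 (heat water 0.0→100.0 °C): 207.5 × 4.15 × 100.0 = 86113 J
q4 (vaporize at 100 °C): 207.5 × 2267.0 = 470403 J
q5 (heat steam 100.0→109.2 °C): 207.5 × 2.0 × 9.2 = 3818 J
Total: 7830 + 69928 + 86113 + 470403 + 3818 = 638092 J = 638 kJ

q = 638 kJ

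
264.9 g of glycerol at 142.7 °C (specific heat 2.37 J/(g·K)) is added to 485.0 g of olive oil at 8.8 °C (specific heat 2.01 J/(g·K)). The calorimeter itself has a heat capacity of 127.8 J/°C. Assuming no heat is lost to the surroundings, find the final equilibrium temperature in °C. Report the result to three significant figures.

T_f = 57.4 °C

Heat lost by glycerol = heat gained by olive oil + calorimeter.
(264.9)(2.37)(142.7 − T) = [(485.0)(2.01) + 127.8](T − 8.8)
627.813 (142.7 − T) = 1102.65 (T − 8.8)
89589 − 627.813 T = 1102.65 T − 9703.3
99292.3 = 1730.463 T
T = 57.38 °C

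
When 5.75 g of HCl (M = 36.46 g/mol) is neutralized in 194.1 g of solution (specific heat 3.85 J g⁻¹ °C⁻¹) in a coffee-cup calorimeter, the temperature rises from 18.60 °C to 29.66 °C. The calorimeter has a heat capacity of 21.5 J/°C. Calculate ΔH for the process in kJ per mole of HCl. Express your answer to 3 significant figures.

|ΔT| = |29.66 − 18.60| = 11.06 °C
|q_surr| = (194.1 × 3.85 + 21.5) × 11.06 = 768.785 × 11.06 = 8503 J
n(HCl) = 5.75 / 36.46 = 0.1577 mol
Temperature rose, so q_rxn = −|q_surr| = -8.503 kJ
ΔH = q_rxn / n = -53.92 kJ/mol

ΔH = -53.9 kJ/mol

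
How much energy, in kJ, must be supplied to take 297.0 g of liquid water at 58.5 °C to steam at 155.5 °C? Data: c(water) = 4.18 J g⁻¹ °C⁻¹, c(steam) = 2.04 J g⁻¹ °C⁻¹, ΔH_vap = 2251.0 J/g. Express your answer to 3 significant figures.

q1 (heat water 58.5→100.0 °C): 297.0 × 4.18 × 41.5 = 51521 J
q2 (vaporize at 100 °C): 297.0 × 2251.0 = 668547 J
q3 (heat steam 100.0→155.5 °C): 297.0 × 2.04 × 55.5 = 33626 J
Total: 51521 + 668547 + 33626 = 753694 J = 754 kJ

q = 754 kJ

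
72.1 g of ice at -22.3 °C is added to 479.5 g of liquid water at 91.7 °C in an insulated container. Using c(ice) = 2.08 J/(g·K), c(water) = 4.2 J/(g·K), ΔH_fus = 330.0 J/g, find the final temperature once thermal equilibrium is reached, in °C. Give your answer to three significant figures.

T_f = 68.0 °C

Heat to bring ice to 0 °C and melt it: q₁ = 72.1×2.08×22.3 + 72.1×330.0 = 27137 J
Heat the water can supply cooling to 0 °C: 479.5×4.2×91.7 = 184675 J > q₁, so all ice melts.
Energy balance: 479.5×4.2×(91.7 − T) = 27137 + 72.1×4.2×(T − 0)
2013.9(91.7 − T) = 27137 + 302.82 T
184675 − 27137 = 2316.72 T
T = 157538 / 2316.72 = 68.00 °C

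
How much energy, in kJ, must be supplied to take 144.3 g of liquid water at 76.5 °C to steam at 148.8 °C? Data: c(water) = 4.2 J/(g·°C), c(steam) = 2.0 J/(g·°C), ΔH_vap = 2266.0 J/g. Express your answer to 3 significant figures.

q = 355 kJ

q1 (heat water 76.5→100.0 °C): 144.3 × 4.2 × 23.5 = 14242 J
q2 (vaporize at 100 °C): 144.3 × 2266.0 = 326984 J
q3 (heat steam 100.0→148.8 °C): 144.3 × 2.0 × 48.8 = 14084 J
Total: 14242 + 326984 + 14084 = 355310 J = 355 kJ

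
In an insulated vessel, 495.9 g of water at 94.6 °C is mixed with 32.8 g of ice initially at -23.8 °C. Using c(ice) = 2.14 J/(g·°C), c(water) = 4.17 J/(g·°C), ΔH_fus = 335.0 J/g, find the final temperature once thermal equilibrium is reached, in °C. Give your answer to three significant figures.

T_f = 83.0 °C

Heat to bring ice to 0 °C and melt it: q₁ = 32.8×2.14×23.8 + 32.8×335.0 = 12659 J
Heat the water can supply cooling to 0 °C: 495.9×4.17×94.6 = 195624 J > q₁, so all ice melts.
Energy balance: 495.9×4.17×(94.6 − T) = 12659 + 32.8×4.17×(T − 0)
2067.903(94.6 − T) = 12659 + 136.776 T
195624 − 12659 = 2204.679 T
T = 182965 / 2204.679 = 82.99 °C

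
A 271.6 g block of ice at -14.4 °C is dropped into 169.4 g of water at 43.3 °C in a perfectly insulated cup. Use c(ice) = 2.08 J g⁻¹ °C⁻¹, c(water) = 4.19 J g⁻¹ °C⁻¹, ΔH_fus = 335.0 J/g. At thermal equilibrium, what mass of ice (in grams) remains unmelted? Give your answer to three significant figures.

Heat to warm all ice to 0 °C: 271.6×2.08×14.4 = 8135.0 J
Heat released by water cooling to 0 °C: 169.4×4.19×43.3 = 30734 J
30734 J < 8135.0 + 271.6×335.0 = 99121.0 J, so not all ice melts; final T = 0 °C.
Heat left for melting: 30734 − 8135.0 = 22599.0 J
Mass melted = 22599.0 / 335.0 = 67.46 g
Ice remaining = 271.6 − 67.46 = 204.14 g

m_ice remaining = 204 g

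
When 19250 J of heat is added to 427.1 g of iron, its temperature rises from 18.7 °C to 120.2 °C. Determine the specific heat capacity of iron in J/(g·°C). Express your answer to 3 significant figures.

c = q / (m ΔT) = 19250 / (427.1 × 101.5)
c = 19250 / 43350.65 = 0.444 J/(g·°C)

c = 0.444 J/(g·°C)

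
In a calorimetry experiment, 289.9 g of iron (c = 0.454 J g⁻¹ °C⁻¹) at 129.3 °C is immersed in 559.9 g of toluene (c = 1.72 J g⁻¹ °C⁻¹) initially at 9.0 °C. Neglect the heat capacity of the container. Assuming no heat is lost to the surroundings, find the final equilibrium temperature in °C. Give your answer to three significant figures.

T_f = 23.5 °C

Heat lost by iron = heat gained by toluene.
(289.9)(0.454)(129.3 − T) = (559.9)(1.72)(T − 9.0)
131.6146 (129.3 − T) = 963.028 (T − 9.0)
17018 − 131.6146 T = 963.028 T − 8667.3
25685.3 = 1094.6426 T
T = 23.46 °C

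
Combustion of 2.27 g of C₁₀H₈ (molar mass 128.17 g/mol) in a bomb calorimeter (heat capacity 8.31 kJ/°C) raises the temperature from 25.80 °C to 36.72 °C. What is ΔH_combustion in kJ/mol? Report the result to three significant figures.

ΔT = 36.72 − 25.80 = 10.92 °C
q_cal = C_cal × ΔT = 8.31 × 10.92 = 90.7452 kJ
n = 2.27 / 128.17 = 0.01771 mol
q_rxn = −q_cal = -90.7452 kJ
ΔH = -90.7452 / 0.01771 = -5124 kJ/mol

ΔH = -5120 kJ/mol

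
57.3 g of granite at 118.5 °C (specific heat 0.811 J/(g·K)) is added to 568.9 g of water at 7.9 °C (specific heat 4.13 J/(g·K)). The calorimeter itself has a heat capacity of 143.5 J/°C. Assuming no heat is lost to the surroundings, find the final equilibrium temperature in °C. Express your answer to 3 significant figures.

T_f = 9.92 °C

Heat lost by granite = heat gained by water + calorimeter.
(57.3)(0.811)(118.5 − T) = [(568.9)(4.13) + 143.5](T − 7.9)
46.4703 (118.5 − T) = 2493.057 (T − 7.9)
5506.7 − 46.4703 T = 2493.057 T − 19695
25201.7 = 2539.5273 T
T = 9.924 °C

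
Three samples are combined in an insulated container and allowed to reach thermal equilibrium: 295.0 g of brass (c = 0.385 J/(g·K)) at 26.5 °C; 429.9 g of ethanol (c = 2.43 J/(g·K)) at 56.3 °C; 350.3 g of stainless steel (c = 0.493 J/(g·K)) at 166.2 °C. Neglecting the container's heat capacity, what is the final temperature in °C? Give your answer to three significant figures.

Σ mᵢcᵢ(T − Tᵢ) = 0  ⇒  T = Σ mᵢcᵢTᵢ / Σ mᵢcᵢ
Σ mᵢcᵢ = 295.0×0.385 + 429.9×2.43 + 350.3×0.493 = 1330.9299
Σ mᵢcᵢTᵢ = 113.575×26.5 + 1044.657×56.3 + 172.6979×166.2 = 90526
T = 90526 / 1330.9299 = 68.02 °C

T_f = 68.0 °C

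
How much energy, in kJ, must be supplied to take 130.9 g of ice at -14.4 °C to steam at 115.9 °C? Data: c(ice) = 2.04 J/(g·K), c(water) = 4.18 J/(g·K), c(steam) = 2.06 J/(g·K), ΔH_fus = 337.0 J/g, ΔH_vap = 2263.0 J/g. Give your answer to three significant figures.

q1 (heat ice -14.4→0.0 °C): 130.9 × 2.04 × 14.4 = 3845 J
q2 (melt at 0 °C): 130.9 × 337.0 = 44113 J
q3 (heat water 0.0→100.0 °C): 130.9 × 4.18 × 100.0 = 54716 J
q4 (vaporize at 100 °C): 130.9 × 2263.0 = 296227 J
q5 (heat steam 100.0→115.9 °C): 130.9 × 2.06 × 15.9 = 4287 J
Total: 3845 + 44113 + 54716 + 296227 + 4287 = 403188 J = 403 kJ

q = 403 kJ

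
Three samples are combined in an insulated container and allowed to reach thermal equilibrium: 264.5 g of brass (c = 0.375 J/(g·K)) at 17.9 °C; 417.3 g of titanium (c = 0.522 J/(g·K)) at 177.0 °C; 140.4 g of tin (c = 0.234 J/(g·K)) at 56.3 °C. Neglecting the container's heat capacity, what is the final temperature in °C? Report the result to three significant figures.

T_f = 121 °C

Σ mᵢcᵢ(T − Tᵢ) = 0  ⇒  T = Σ mᵢcᵢTᵢ / Σ mᵢcᵢ
Σ mᵢcᵢ = 264.5×0.375 + 417.3×0.522 + 140.4×0.234 = 349.8717
Σ mᵢcᵢTᵢ = 99.1875×17.9 + 217.8306×177.0 + 32.8536×56.3 = 42181
T = 42181 / 349.8717 = 120.6 °C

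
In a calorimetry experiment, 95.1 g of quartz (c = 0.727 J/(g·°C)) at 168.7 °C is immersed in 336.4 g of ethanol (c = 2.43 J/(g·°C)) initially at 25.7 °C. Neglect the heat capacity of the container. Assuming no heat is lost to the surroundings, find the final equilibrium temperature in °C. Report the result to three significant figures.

T_f = 36.9 °C

Heat lost by quartz = heat gained by ethanol.
(95.1)(0.727)(168.7 − T) = (336.4)(2.43)(T − 25.7)
69.1377 (168.7 − T) = 817.452 (T − 25.7)
11664 − 69.1377 T = 817.452 T − 21009
32673 = 886.5897 T
T = 36.85 °C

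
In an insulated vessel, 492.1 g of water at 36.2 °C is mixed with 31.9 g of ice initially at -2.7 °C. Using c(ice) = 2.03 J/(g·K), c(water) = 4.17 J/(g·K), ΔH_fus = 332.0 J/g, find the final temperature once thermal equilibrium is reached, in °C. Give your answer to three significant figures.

Heat to bring ice to 0 °C and melt it: q₁ = 31.9×2.03×2.7 + 31.9×332.0 = 10766 J
Heat the water can supply cooling to 0 °C: 492.1×4.17×36.2 = 74284.5 J > q₁, so all ice melts.
Energy balance: 492.1×4.17×(36.2 − T) = 10766 + 31.9×4.17×(T − 0)
2052.057(36.2 − T) = 10766 + 133.023 T
74284.5 − 10766 = 2185.080 T
T = 63518.5 / 2185.080 = 29.07 °C

T_f = 29.1 °C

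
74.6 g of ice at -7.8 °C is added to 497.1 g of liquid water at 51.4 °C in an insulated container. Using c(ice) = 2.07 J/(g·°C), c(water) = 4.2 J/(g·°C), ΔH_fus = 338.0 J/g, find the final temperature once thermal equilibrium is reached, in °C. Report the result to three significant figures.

T_f = 33.7 °C

Heat to bring ice to 0 °C and melt it: q₁ = 74.6×2.07×7.8 + 74.6×338.0 = 26419 J
Heat the water can supply cooling to 0 °C: 497.1×4.2×51.4 = 107314 J > q₁, so all ice melts.
Energy balance: 497.1×4.2×(51.4 − T) = 26419 + 74.6×4.2×(T − 0)
2087.82(51.4 − T) = 26419 + 313.32 T
107314 − 26419 = 2401.14 T
T = 80895 / 2401.14 = 33.69 °C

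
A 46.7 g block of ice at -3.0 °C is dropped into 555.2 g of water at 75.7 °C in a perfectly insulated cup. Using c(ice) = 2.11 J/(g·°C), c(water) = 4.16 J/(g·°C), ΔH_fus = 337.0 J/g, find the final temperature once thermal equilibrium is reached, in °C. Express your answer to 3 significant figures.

T_f = 63.4 °C

Heat to bring ice to 0 °C and melt it: q₁ = 46.7×2.11×3.0 + 46.7×337.0 = 16034 J
Heat the water can supply cooling to 0 °C: 555.2×4.16×75.7 = 174839 J > q₁, so all ice melts.
Energy balance: 555.2×4.16×(75.7 − T) = 16034 + 46.7×4.16×(T − 0)
2309.632(75.7 − T) = 16034 + 194.272 T
174839 − 16034 = 2503.904 T
T = 158805 / 2503.904 = 63.42 °C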